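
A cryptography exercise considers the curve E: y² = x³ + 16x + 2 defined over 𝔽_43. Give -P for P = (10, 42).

-(10, 42) = (10, -42 mod 43) = (10, 1).

(10, 1)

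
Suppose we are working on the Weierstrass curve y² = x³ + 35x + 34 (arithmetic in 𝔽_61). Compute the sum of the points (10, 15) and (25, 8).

(10, 15) + (25, 8). λ = (8 - 15)/(25 - 10) ≡ 54/15 mod 61. 15⁻¹ ≡ 57 (mod 61), so λ ≡ 28.
  x = λ² - 10 - 25 = 784 - 35 ≡ 17; y = λ·(10 - 17) - 15 ≡ 33. → (17, 33)

(17, 33)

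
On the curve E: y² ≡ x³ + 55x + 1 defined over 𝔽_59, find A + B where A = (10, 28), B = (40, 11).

(44, 7)

(10, 28) + (40, 11). λ = (11 - 28)/(40 - 10) ≡ 42/30 mod 59. 30⁻¹ ≡ 2 (mod 59) since 30·2 = 60 ≡ 1, so λ ≡ 25.
  x = λ² - 10 - 40 = 625 - 50 ≡ 44; y = λ·(10 - 44) - 28 ≡ 7. → (44, 7)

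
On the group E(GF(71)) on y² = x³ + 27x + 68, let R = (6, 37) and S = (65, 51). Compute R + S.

(6, 37) + (65, 51). λ = (51 - 37)/(65 - 6) ≡ 14/59 mod 71. 59⁻¹ ≡ 65 (mod 71) since 59·65 = 3835 ≡ 1, so λ ≡ 58.
  x = λ² - 6 - 65 = 3364 - 71 ≡ 27; y = λ·(6 - 27) - 37 ≡ 23. → (27, 23)

(27, 23)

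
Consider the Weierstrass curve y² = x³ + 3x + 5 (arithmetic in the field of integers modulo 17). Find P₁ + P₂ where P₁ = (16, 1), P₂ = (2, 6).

(16, 1) + (2, 6). λ = (6 - 1)/(2 - 16) ≡ 5/3 mod 17. 3⁻¹ ≡ 6 (mod 17) since 3·6 = 18 ≡ 1, so λ ≡ 13.
  x = λ² - 16 - 2 = 169 - 18 ≡ 15; y = λ·(16 - 15) - 1 ≡ 12. → (15, 12)

(15, 12)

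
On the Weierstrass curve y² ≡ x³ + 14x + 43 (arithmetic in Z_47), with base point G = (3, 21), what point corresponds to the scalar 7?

Repeated addition: build up to 7G.
2G: tangent at (3, 21): λ = (3·3² + 14)/(2·21) ≡ 41/42. 42⁻¹ ≡ 28 (mod 47), so λ ≡ 41·28 ≡ 20.
  x = λ² - 3 - 3 = 400 - 6 ≡ 18; y = λ·(3 - 18) - 21 ≡ 8. → (18, 8)
3G: (18, 8) + (3, 21). λ = (21 - 8)/(3 - 18) ≡ 13/32 mod 47. 32⁻¹ ≡ 25 (mod 47), so λ ≡ 43.
  x = λ² - 18 - 3 = 1849 - 21 ≡ 42; y = λ·(18 - 42) - 8 ≡ 41. → (42, 41)
4G: (42, 41) + (3, 21). λ = (21 - 41)/(3 - 42) ≡ 27/8 mod 47. 8⁻¹ ≡ 6 (mod 47), so λ ≡ 21.
  x = λ² - 42 - 3 = 441 - 45 ≡ 20; y = λ·(42 - 20) - 41 ≡ 45. → (20, 45)
5G: (20, 45) + (3, 21). λ = (21 - 45)/(3 - 20) ≡ 23/30 mod 47. 30⁻¹ ≡ 11 (mod 47), so λ ≡ 18.
  x = λ² - 20 - 3 = 324 - 23 ≡ 19; y = λ·(20 - 19) - 45 ≡ 20. → (19, 20)
6G: (19, 20) + (3, 21). λ = (21 - 20)/(3 - 19) ≡ 1/31 mod 47. 31⁻¹ ≡ 44 (mod 47), so λ ≡ 44.
  x = λ² - 19 - 3 = 1936 - 22 ≡ 34; y = λ·(19 - 34) - 20 ≡ 25. → (34, 25)
7G: (34, 25) + (3, 21). λ = (21 - 25)/(3 - 34) ≡ 43/16 mod 47. 16⁻¹ ≡ 3 (mod 47), so λ ≡ 35.
  x = λ² - 34 - 3 = 1225 - 37 ≡ 13; y = λ·(34 - 13) - 25 ≡ 5. → (13, 5)

(13, 5)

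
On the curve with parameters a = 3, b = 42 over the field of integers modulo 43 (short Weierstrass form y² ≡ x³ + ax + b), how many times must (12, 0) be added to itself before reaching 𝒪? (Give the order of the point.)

2P: (12, 0) + (12, 0): same x and y₁ ≡ -y₂, so the sum is 𝒪.
2P = 𝒪, so the order is 2.

2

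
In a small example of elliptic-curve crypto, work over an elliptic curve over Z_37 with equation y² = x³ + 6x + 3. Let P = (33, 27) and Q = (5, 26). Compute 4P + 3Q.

(32, 12)

First 4P:
Repeated addition: build up to 4P.
2P: tangent at (33, 27): λ = (3·33² + 6)/(2·27) ≡ 17/17. 17⁻¹ ≡ 24 (mod 37), so λ ≡ 17·24 ≡ 1.
  x = λ² - 33 - 33 = 1 - 66 ≡ 9; y = λ·(33 - 9) - 27 ≡ 34. → (9, 34)
3P: (9, 34) + (33, 27). λ = (27 - 34)/(33 - 9) ≡ 30/24 mod 37. 24⁻¹ ≡ 17 (mod 37), so λ ≡ 29.
  x = λ² - 9 - 33 = 841 - 42 ≡ 22; y = λ·(9 - 22) - 34 ≡ 33. → (22, 33)
4P: (22, 33) + (33, 27). λ = (27 - 33)/(33 - 22) ≡ 31/11 mod 37. 11⁻¹ ≡ 27 (mod 37), so λ ≡ 23.
  x = λ² - 22 - 33 = 529 - 55 ≡ 30; y = λ·(22 - 30) - 33 ≡ 5. → (30, 5)
4P = (30, 5).
Next 3Q:
Repeated addition: build up to 3Q.
2Q: tangent at (5, 26): λ = (3·5² + 6)/(2·26) ≡ 7/15. 15⁻¹ ≡ 5 (mod 37), so λ ≡ 7·5 ≡ 35.
  x = λ² - 5 - 5 = 1225 - 10 ≡ 31; y = λ·(5 - 31) - 26 ≡ 26. → (31, 26)
3Q: (31, 26) + (5, 26). λ = (26 - 26)/(5 - 31) ≡ 0/11 mod 37. 11⁻¹ ≡ 27 (mod 37), so λ ≡ 0.
  x = λ² - 31 - 5 = 0 - 36 ≡ 1; y = λ·(31 - 1) - 26 ≡ 11. → (1, 11)
3Q = (1, 11).
Finally 4P + 3Q:
(30, 5) + (1, 11). λ = (11 - 5)/(1 - 30) ≡ 6/8 mod 37. 8⁻¹ ≡ 14 (mod 37) since 8·14 = 112 ≡ 1, so λ ≡ 10.
  x = λ² - 30 - 1 = 100 - 31 ≡ 32; y = λ·(30 - 32) - 5 ≡ 12. → (32, 12)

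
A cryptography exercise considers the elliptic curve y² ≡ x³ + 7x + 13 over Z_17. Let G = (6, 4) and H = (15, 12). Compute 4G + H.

First 4G:
Repeated addition: build up to 4G.
2G: tangent at (6, 4): λ = (3·6² + 7)/(2·4) ≡ 13/8. 8⁻¹ ≡ 15 (mod 17) since 8·15 = 120 ≡ 1, so λ ≡ 13·15 ≡ 8.
  x = λ² - 6 - 6 = 64 - 12 ≡ 1; y = λ·(6 - 1) - 4 ≡ 2. → (1, 2)
3G: (1, 2) + (6, 4). λ = (4 - 2)/(6 - 1) ≡ 2/5 mod 17. 5⁻¹ ≡ 7 (mod 17), so λ ≡ 14.
  x = λ² - 1 - 6 = 196 - 7 ≡ 2; y = λ·(1 - 2) - 2 ≡ 1. → (2, 1)
4G: (2, 1) + (6, 4). λ = (4 - 1)/(6 - 2) ≡ 3/4 mod 17. 4⁻¹ ≡ 13 (mod 17) since 4·13 = 52 ≡ 1, so λ ≡ 5.
  x = λ² - 2 - 6 = 25 - 8 ≡ 0; y = λ·(2 - 0) - 1 ≡ 9. → (0, 9)
4G = (0, 9).
Finally 4G + H:
(0, 9) + (15, 12). λ = (12 - 9)/(15 - 0) ≡ 3/15 mod 17. 15⁻¹ ≡ 8 (mod 17), so λ ≡ 7.
  x = λ² - 0 - 15 = 49 - 15 ≡ 0; y = λ·(0 - 0) - 9 ≡ 8. → (0, 8)

(0, 8)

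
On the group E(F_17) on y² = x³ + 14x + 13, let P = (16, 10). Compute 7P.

(8, 5)

Double-and-add on 7 = (111)₂. Start with P = (16, 10) for the leading 1-bit.
double: tangent at (16, 10): λ = (3·16² + 14)/(2·10) ≡ 0/3. 3⁻¹ ≡ 6 (mod 17) since 3·6 = 18 ≡ 1, so λ ≡ 0·6 ≡ 0.
  x = λ² - 16 - 16 = 0 - 32 ≡ 2; y = λ·(16 - 2) - 10 ≡ 7. → (2, 7)
add P: (2, 7) + (16, 10). λ = (10 - 7)/(16 - 2) ≡ 3/14 mod 17. 14⁻¹ ≡ 11 (mod 17) since 14·11 = 154 ≡ 1, so λ ≡ 16.
  x = λ² - 2 - 16 = 256 - 18 ≡ 0; y = λ·(2 - 0) - 7 ≡ 8. → (0, 8)
double: tangent at (0, 8): λ = (3·0² + 14)/(2·8) ≡ 14/16. 16⁻¹ ≡ 16 (mod 17), so λ ≡ 14·16 ≡ 3.
  x = λ² - 0 - 0 = 9 - 0 ≡ 9; y = λ·(0 - 9) - 8 ≡ 16. → (9, 16)
add P: (9, 16) + (16, 10). λ = (10 - 16)/(16 - 9) ≡ 11/7 mod 17. 7⁻¹ ≡ 5 (mod 17), so λ ≡ 4.
  x = λ² - 9 - 16 = 16 - 25 ≡ 8; y = λ·(9 - 8) - 16 ≡ 5. → (8, 5)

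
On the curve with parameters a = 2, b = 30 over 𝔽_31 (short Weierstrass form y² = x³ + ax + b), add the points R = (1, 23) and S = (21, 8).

(1, 23) + (21, 8). λ = (8 - 23)/(21 - 1) ≡ 16/20 mod 31. 20⁻¹ ≡ 14 (mod 31) since 20·14 = 280 ≡ 1, so λ ≡ 7.
  x = λ² - 1 - 21 = 49 - 22 ≡ 27; y = λ·(1 - 27) - 23 ≡ 12. → (27, 12)

(27, 12)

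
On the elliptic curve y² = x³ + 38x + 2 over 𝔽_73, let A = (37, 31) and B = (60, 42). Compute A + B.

(37, 31) + (60, 42). λ = (42 - 31)/(60 - 37) ≡ 11/23 mod 73. 23⁻¹ ≡ 54 (mod 73) since 23·54 = 1242 ≡ 1, so λ ≡ 10.
  x = λ² - 37 - 60 = 100 - 97 ≡ 3; y = λ·(37 - 3) - 31 ≡ 17. → (3, 17)

(3, 17)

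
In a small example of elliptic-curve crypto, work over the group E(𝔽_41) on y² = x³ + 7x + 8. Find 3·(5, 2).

Write P = (5, 2).
Repeated addition: build up to 3P.
2P: tangent at (5, 2): λ = (3·5² + 7)/(2·2) ≡ 0/4. 4⁻¹ ≡ 31 (mod 41), so λ ≡ 0·31 ≡ 0.
  x = λ² - 5 - 5 = 0 - 10 ≡ 31; y = λ·(5 - 31) - 2 ≡ 39. → (31, 39)
3P: (31, 39) + (5, 2). λ = (2 - 39)/(5 - 31) ≡ 4/15 mod 41. 15⁻¹ ≡ 11 (mod 41) since 15·11 = 165 ≡ 1, so λ ≡ 3.
  x = λ² - 31 - 5 = 9 - 36 ≡ 14; y = λ·(31 - 14) - 39 ≡ 12. → (14, 12)

(14, 12)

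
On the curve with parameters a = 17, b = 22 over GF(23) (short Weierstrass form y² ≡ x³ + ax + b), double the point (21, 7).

tangent at (21, 7): λ = (3·21² + 17)/(2·7) ≡ 6/14. 14⁻¹ ≡ 5 (mod 23) since 14·5 = 70 ≡ 1, so λ ≡ 6·5 ≡ 7.
  x = λ² - 21 - 21 = 49 - 42 ≡ 7; y = λ·(21 - 7) - 7 ≡ 22. → (7, 22)

(7, 22)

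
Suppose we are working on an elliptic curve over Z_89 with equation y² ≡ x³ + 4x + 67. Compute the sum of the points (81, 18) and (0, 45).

(18, 50)

(81, 18) + (0, 45). λ = (45 - 18)/(0 - 81) ≡ 27/8 mod 89. 8⁻¹ ≡ 78 (mod 89), so λ ≡ 59.
  x = λ² - 81 - 0 = 3481 - 81 ≡ 18; y = λ·(81 - 18) - 18 ≡ 50. → (18, 50)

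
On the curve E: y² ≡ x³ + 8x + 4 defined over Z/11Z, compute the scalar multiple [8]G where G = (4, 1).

Double-and-add on 8 = (1000)₂. Start with G = (4, 1) for the leading 1-bit.
double: tangent at (4, 1): λ = (3·4² + 8)/(2·1) ≡ 1/2. 2⁻¹ ≡ 6 (mod 11), so λ ≡ 1·6 ≡ 6.
  x = λ² - 4 - 4 = 36 - 8 ≡ 6; y = λ·(4 - 6) - 1 ≡ 9. → (6, 9)
double: tangent at (6, 9): λ = (3·6² + 8)/(2·9) ≡ 6/7. 7⁻¹ ≡ 8 (mod 11), so λ ≡ 6·8 ≡ 4.
  x = λ² - 6 - 6 = 16 - 12 ≡ 4; y = λ·(6 - 4) - 9 ≡ 10. → (4, 10)
double: tangent at (4, 10): λ = (3·4² + 8)/(2·10) ≡ 1/9. 9⁻¹ ≡ 5 (mod 11), so λ ≡ 1·5 ≡ 5.
  x = λ² - 4 - 4 = 25 - 8 ≡ 6; y = λ·(4 - 6) - 10 ≡ 2. → (6, 2)

(6, 2)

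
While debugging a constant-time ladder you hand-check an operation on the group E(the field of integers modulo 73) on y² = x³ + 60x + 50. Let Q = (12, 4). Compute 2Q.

tangent at (12, 4): λ = (3·12² + 60)/(2·4) ≡ 54/8. 8⁻¹ ≡ 64 (mod 73), so λ ≡ 54·64 ≡ 25.
  x = λ² - 12 - 12 = 625 - 24 ≡ 17; y = λ·(12 - 17) - 4 ≡ 17. → (17, 17)

(17, 17)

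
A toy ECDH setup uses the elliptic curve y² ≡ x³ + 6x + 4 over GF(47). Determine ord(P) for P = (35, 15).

9

2P: tangent at (35, 15): λ = (3·35² + 6)/(2·15) ≡ 15/30. 30⁻¹ ≡ 11 (mod 47) since 30·11 = 330 ≡ 1, so λ ≡ 15·11 ≡ 24.
  x = λ² - 35 - 35 = 576 - 70 ≡ 36; y = λ·(35 - 36) - 15 ≡ 8. → (36, 8)
3P: (36, 8) + (35, 15). λ = (15 - 8)/(35 - 36) ≡ 7/46 mod 47. 46⁻¹ ≡ 46 (mod 47) since 46·46 = 2116 ≡ 1, so λ ≡ 40.
  x = λ² - 36 - 35 = 1600 - 71 ≡ 25; y = λ·(36 - 25) - 8 ≡ 9. → (25, 9)
4P: (25, 9) + (35, 15). λ = (15 - 9)/(35 - 25) ≡ 6/10 mod 47. 10⁻¹ ≡ 33 (mod 47) since 10·33 = 330 ≡ 1, so λ ≡ 10.
  x = λ² - 25 - 35 = 100 - 60 ≡ 40; y = λ·(25 - 40) - 9 ≡ 29. → (40, 29)
5P: (40, 29) + (35, 15). λ = (15 - 29)/(35 - 40) ≡ 33/42 mod 47. 42⁻¹ ≡ 28 (mod 47), so λ ≡ 31.
  x = λ² - 40 - 35 = 961 - 75 ≡ 40; y = λ·(40 - 40) - 29 ≡ 18. → (40, 18)
6P: (40, 18) + (35, 15). λ = (15 - 18)/(35 - 40) ≡ 44/42 mod 47. 42⁻¹ ≡ 28 (mod 47), so λ ≡ 10.
  x = λ² - 40 - 35 = 100 - 75 ≡ 25; y = λ·(40 - 25) - 18 ≡ 38. → (25, 38)
7P: (25, 38) + (35, 15). λ = (15 - 38)/(35 - 25) ≡ 24/10 mod 47. 10⁻¹ ≡ 33 (mod 47), so λ ≡ 40.
  x = λ² - 25 - 35 = 1600 - 60 ≡ 36; y = λ·(25 - 36) - 38 ≡ 39. → (36, 39)
8P: (36, 39) + (35, 15). λ = (15 - 39)/(35 - 36) ≡ 23/46 mod 47. 46⁻¹ ≡ 46 (mod 47), so λ ≡ 24.
  x = λ² - 36 - 35 = 576 - 71 ≡ 35; y = λ·(36 - 35) - 39 ≡ 32. → (35, 32)
9P: (35, 32) + (35, 15): same x and y₁ ≡ -y₂, so the sum is O.
9P = O, so the order is 9.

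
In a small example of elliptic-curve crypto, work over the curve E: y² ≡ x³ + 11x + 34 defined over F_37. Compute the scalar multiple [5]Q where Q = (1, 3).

(31, 14)

Repeated addition: build up to 5Q.
2Q: tangent at (1, 3): λ = (3·1² + 11)/(2·3) ≡ 14/6. 6⁻¹ ≡ 31 (mod 37) since 6·31 = 186 ≡ 1, so λ ≡ 14·31 ≡ 27.
  x = λ² - 1 - 1 = 729 - 2 ≡ 24; y = λ·(1 - 24) - 3 ≡ 5. → (24, 5)
3Q: (24, 5) + (1, 3). λ = (3 - 5)/(1 - 24) ≡ 35/14 mod 37. 14⁻¹ ≡ 8 (mod 37) since 14·8 = 112 ≡ 1, so λ ≡ 21.
  x = λ² - 24 - 1 = 441 - 25 ≡ 9; y = λ·(24 - 9) - 5 ≡ 14. → (9, 14)
4Q: (9, 14) + (1, 3). λ = (3 - 14)/(1 - 9) ≡ 26/29 mod 37. 29⁻¹ ≡ 23 (mod 37) since 29·23 = 667 ≡ 1, so λ ≡ 6.
  x = λ² - 9 - 1 = 36 - 10 ≡ 26; y = λ·(9 - 26) - 14 ≡ 32. → (26, 32)
5Q: (26, 32) + (1, 3). λ = (3 - 32)/(1 - 26) ≡ 8/12 mod 37. 12⁻¹ ≡ 34 (mod 37), so λ ≡ 13.
  x = λ² - 26 - 1 = 169 - 27 ≡ 31; y = λ·(26 - 31) - 32 ≡ 14. → (31, 14)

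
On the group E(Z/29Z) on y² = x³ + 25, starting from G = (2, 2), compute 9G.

(22, 1)

Double-and-add on 9 = (1001)₂. Start with G = (2, 2) for the leading 1-bit.
double: tangent at (2, 2): λ = (3·2² + 0)/(2·2) ≡ 12/4. 4⁻¹ ≡ 22 (mod 29), so λ ≡ 12·22 ≡ 3.
  x = λ² - 2 - 2 = 9 - 4 ≡ 5; y = λ·(2 - 5) - 2 ≡ 18. → (5, 18)
double: tangent at (5, 18): λ = (3·5² + 0)/(2·18) ≡ 17/7. 7⁻¹ ≡ 25 (mod 29), so λ ≡ 17·25 ≡ 19.
  x = λ² - 5 - 5 = 361 - 10 ≡ 3; y = λ·(5 - 3) - 18 ≡ 20. → (3, 20)
double: tangent at (3, 20): λ = (3·3² + 0)/(2·20) ≡ 27/11. 11⁻¹ ≡ 8 (mod 29), so λ ≡ 27·8 ≡ 13.
  x = λ² - 3 - 3 = 169 - 6 ≡ 18; y = λ·(3 - 18) - 20 ≡ 17. → (18, 17)
add G: (18, 17) + (2, 2). λ = (2 - 17)/(2 - 18) ≡ 14/13 mod 29. 13⁻¹ ≡ 9 (mod 29), so λ ≡ 10.
  x = λ² - 18 - 2 = 100 - 20 ≡ 22; y = λ·(18 - 22) - 17 ≡ 1. → (22, 1)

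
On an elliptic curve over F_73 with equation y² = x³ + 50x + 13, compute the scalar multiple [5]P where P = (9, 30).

(34, 65)

Double-and-add on 5 = (101)₂. Start with P = (9, 30) for the leading 1-bit.
double: tangent at (9, 30): λ = (3·9² + 50)/(2·30) ≡ 1/60. 60⁻¹ ≡ 28 (mod 73) since 60·28 = 1680 ≡ 1, so λ ≡ 1·28 ≡ 28.
  x = λ² - 9 - 9 = 784 - 18 ≡ 36; y = λ·(9 - 36) - 30 ≡ 17. → (36, 17)
double: tangent at (36, 17): λ = (3·36² + 50)/(2·17) ≡ 69/34. 34⁻¹ ≡ 58 (mod 73), so λ ≡ 69·58 ≡ 60.
  x = λ² - 36 - 36 = 3600 - 72 ≡ 24; y = λ·(36 - 24) - 17 ≡ 46. → (24, 46)
add P: (24, 46) + (9, 30). λ = (30 - 46)/(9 - 24) ≡ 57/58 mod 73. 58⁻¹ ≡ 34 (mod 73) since 58·34 = 1972 ≡ 1, so λ ≡ 40.
  x = λ² - 24 - 9 = 1600 - 33 ≡ 34; y = λ·(24 - 34) - 46 ≡ 65. → (34, 65)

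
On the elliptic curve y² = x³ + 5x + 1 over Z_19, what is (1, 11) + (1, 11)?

tangent at (1, 11): λ = (3·1² + 5)/(2·11) ≡ 8/3. 3⁻¹ ≡ 13 (mod 19) since 3·13 = 39 ≡ 1, so λ ≡ 8·13 ≡ 9.
  x = λ² - 1 - 1 = 81 - 2 ≡ 3; y = λ·(1 - 3) - 11 ≡ 9. → (3, 9)

(3, 9)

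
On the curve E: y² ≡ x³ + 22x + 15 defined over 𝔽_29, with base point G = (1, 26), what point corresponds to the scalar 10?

Double-and-add on 10 = (1010)₂. Start with G = (1, 26) for the leading 1-bit.
double: tangent at (1, 26): λ = (3·1² + 22)/(2·26) ≡ 25/23. 23⁻¹ ≡ 24 (mod 29), so λ ≡ 25·24 ≡ 20.
  x = λ² - 1 - 1 = 400 - 2 ≡ 21; y = λ·(1 - 21) - 26 ≡ 9. → (21, 9)
double: tangent at (21, 9): λ = (3·21² + 22)/(2·9) ≡ 11/18. 18⁻¹ ≡ 21 (mod 29) since 18·21 = 378 ≡ 1, so λ ≡ 11·21 ≡ 28.
  x = λ² - 21 - 21 = 784 - 42 ≡ 17; y = λ·(21 - 17) - 9 ≡ 16. → (17, 16)
add G: (17, 16) + (1, 26). λ = (26 - 16)/(1 - 17) ≡ 10/13 mod 29. 13⁻¹ ≡ 9 (mod 29), so λ ≡ 3.
  x = λ² - 17 - 1 = 9 - 18 ≡ 20; y = λ·(17 - 20) - 16 ≡ 4. → (20, 4)
double: tangent at (20, 4): λ = (3·20² + 22)/(2·4) ≡ 4/8. 8⁻¹ ≡ 11 (mod 29) since 8·11 = 88 ≡ 1, so λ ≡ 4·11 ≡ 15.
  x = λ² - 20 - 20 = 225 - 40 ≡ 11; y = λ·(20 - 11) - 4 ≡ 15. → (11, 15)

(11, 15)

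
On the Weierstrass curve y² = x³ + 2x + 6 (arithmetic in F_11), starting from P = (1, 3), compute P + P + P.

(5, 3)

Repeated addition: build up to 3P.
2P: tangent at (1, 3): λ = (3·1² + 2)/(2·3) ≡ 5/6. 6⁻¹ ≡ 2 (mod 11) since 6·2 = 12 ≡ 1, so λ ≡ 5·2 ≡ 10.
  x = λ² - 1 - 1 = 100 - 2 ≡ 10; y = λ·(1 - 10) - 3 ≡ 6. → (10, 6)
3P: (10, 6) + (1, 3). λ = (3 - 6)/(1 - 10) ≡ 8/2 mod 11. 2⁻¹ ≡ 6 (mod 11) since 2·6 = 12 ≡ 1, so λ ≡ 4.
  x = λ² - 10 - 1 = 16 - 11 ≡ 5; y = λ·(10 - 5) - 6 ≡ 3. → (5, 3)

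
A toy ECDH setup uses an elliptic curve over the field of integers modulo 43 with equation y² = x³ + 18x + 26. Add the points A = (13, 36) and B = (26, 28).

(40, 17)

(13, 36) + (26, 28). λ = (28 - 36)/(26 - 13) ≡ 35/13 mod 43. 13⁻¹ ≡ 10 (mod 43), so λ ≡ 6.
  x = λ² - 13 - 26 = 36 - 39 ≡ 40; y = λ·(13 - 40) - 36 ≡ 17. → (40, 17)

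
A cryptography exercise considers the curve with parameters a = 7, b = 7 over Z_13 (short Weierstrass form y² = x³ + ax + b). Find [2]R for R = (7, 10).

tangent at (7, 10): λ = (3·7² + 7)/(2·10) ≡ 11/7. 7⁻¹ ≡ 2 (mod 13) since 7·2 = 14 ≡ 1, so λ ≡ 11·2 ≡ 9.
  x = λ² - 7 - 7 = 81 - 14 ≡ 2; y = λ·(7 - 2) - 10 ≡ 9. → (2, 9)

(2, 9)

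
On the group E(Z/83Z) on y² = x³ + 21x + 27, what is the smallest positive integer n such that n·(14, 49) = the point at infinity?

2P: tangent at (14, 49): λ = (3·14² + 21)/(2·49) ≡ 28/15. 15⁻¹ ≡ 72 (mod 83) since 15·72 = 1080 ≡ 1, so λ ≡ 28·72 ≡ 24.
  x = λ² - 14 - 14 = 576 - 28 ≡ 50; y = λ·(14 - 50) - 49 ≡ 0. → (50, 0)
3P: (50, 0) + (14, 49). λ = (49 - 0)/(14 - 50) ≡ 49/47 mod 83. 47⁻¹ ≡ 53 (mod 83) since 47·53 = 2491 ≡ 1, so λ ≡ 24.
  x = λ² - 50 - 14 = 576 - 64 ≡ 14; y = λ·(50 - 14) - 0 ≡ 34. → (14, 34)
4P: (14, 34) + (14, 49): same x and y₁ ≡ -y₂, so the sum is the point at infinity.
4P = the point at infinity, so the order is 4.

4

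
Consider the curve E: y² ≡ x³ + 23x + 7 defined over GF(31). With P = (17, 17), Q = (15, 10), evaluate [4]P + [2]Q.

First 4P:
Repeated addition: build up to 4P.
2P: tangent at (17, 17): λ = (3·17² + 23)/(2·17) ≡ 22/3. 3⁻¹ ≡ 21 (mod 31), so λ ≡ 22·21 ≡ 28.
  x = λ² - 17 - 17 = 784 - 34 ≡ 6; y = λ·(17 - 6) - 17 ≡ 12. → (6, 12)
3P: (6, 12) + (17, 17). λ = (17 - 12)/(17 - 6) ≡ 5/11 mod 31. 11⁻¹ ≡ 17 (mod 31), so λ ≡ 23.
  x = λ² - 6 - 17 = 529 - 23 ≡ 10; y = λ·(6 - 10) - 12 ≡ 20. → (10, 20)
4P: (10, 20) + (17, 17). λ = (17 - 20)/(17 - 10) ≡ 28/7 mod 31. 7⁻¹ ≡ 9 (mod 31), so λ ≡ 4.
  x = λ² - 10 - 17 = 16 - 27 ≡ 20; y = λ·(10 - 20) - 20 ≡ 2. → (20, 2)
4P = (20, 2).
Next 2Q:
Repeated addition: build up to 2Q.
2Q: tangent at (15, 10): λ = (3·15² + 23)/(2·10) ≡ 16/20. 20⁻¹ ≡ 14 (mod 31) since 20·14 = 280 ≡ 1, so λ ≡ 16·14 ≡ 7.
  x = λ² - 15 - 15 = 49 - 30 ≡ 19; y = λ·(15 - 19) - 10 ≡ 24. → (19, 24)
2Q = (19, 24).
Finally 4P + 2Q:
(20, 2) + (19, 24). λ = (24 - 2)/(19 - 20) ≡ 22/30 mod 31. 30⁻¹ ≡ 30 (mod 31) since 30·30 = 900 ≡ 1, so λ ≡ 9.
  x = λ² - 20 - 19 = 81 - 39 ≡ 11; y = λ·(20 - 11) - 2 ≡ 17. → (11, 17)

(11, 17)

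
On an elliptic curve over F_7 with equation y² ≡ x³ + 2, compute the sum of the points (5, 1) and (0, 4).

(6, 1)

(5, 1) + (0, 4). λ = (4 - 1)/(0 - 5) ≡ 3/2 mod 7. 2⁻¹ ≡ 4 (mod 7), so λ ≡ 5.
  x = λ² - 5 - 0 = 25 - 5 ≡ 6; y = λ·(5 - 6) - 1 ≡ 1. → (6, 1)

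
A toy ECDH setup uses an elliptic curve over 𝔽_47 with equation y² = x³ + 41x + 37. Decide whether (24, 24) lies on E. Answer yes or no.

y² = 24² ≡ 12; x³ + 41x + 37 = 14845 ≡ 40 (mod 47). 12 ≠ 40.

no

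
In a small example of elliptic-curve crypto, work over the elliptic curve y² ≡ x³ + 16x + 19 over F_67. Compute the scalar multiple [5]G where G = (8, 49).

Double-and-add on 5 = (101)₂. Start with G = (8, 49) for the leading 1-bit.
double: tangent at (8, 49): λ = (3·8² + 16)/(2·49) ≡ 7/31. 31⁻¹ ≡ 13 (mod 67), so λ ≡ 7·13 ≡ 24.
  x = λ² - 8 - 8 = 576 - 16 ≡ 24; y = λ·(8 - 24) - 49 ≡ 36. → (24, 36)
double: tangent at (24, 36): λ = (3·24² + 16)/(2·36) ≡ 2/5. 5⁻¹ ≡ 27 (mod 67), so λ ≡ 2·27 ≡ 54.
  x = λ² - 24 - 24 = 2916 - 48 ≡ 54; y = λ·(24 - 54) - 36 ≡ 19. → (54, 19)
add G: (54, 19) + (8, 49). λ = (49 - 19)/(8 - 54) ≡ 30/21 mod 67. 21⁻¹ ≡ 16 (mod 67) since 21·16 = 336 ≡ 1, so λ ≡ 11.
  x = λ² - 54 - 8 = 121 - 62 ≡ 59; y = λ·(54 - 59) - 19 ≡ 60. → (59, 60)

(59, 60)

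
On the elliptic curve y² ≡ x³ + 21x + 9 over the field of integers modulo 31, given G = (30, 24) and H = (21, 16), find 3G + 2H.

(12, 6)

First 3G:
Repeated addition: build up to 3G.
2G: tangent at (30, 24): λ = (3·30² + 21)/(2·24) ≡ 24/17. 17⁻¹ ≡ 11 (mod 31), so λ ≡ 24·11 ≡ 16.
  x = λ² - 30 - 30 = 256 - 60 ≡ 10; y = λ·(30 - 10) - 24 ≡ 17. → (10, 17)
3G: (10, 17) + (30, 24). λ = (24 - 17)/(30 - 10) ≡ 7/20 mod 31. 20⁻¹ ≡ 14 (mod 31) since 20·14 = 280 ≡ 1, so λ ≡ 5.
  x = λ² - 10 - 30 = 25 - 40 ≡ 16; y = λ·(10 - 16) - 17 ≡ 15. → (16, 15)
3G = (16, 15).
Next 2H:
Repeated addition: build up to 2H.
2H: tangent at (21, 16): λ = (3·21² + 21)/(2·16) ≡ 11/1. 1⁻¹ ≡ 1 (mod 31) since 1·1 = 1 ≡ 1, so λ ≡ 11·1 ≡ 11.
  x = λ² - 21 - 21 = 121 - 42 ≡ 17; y = λ·(21 - 17) - 16 ≡ 28. → (17, 28)
2H = (17, 28).
Finally 3G + 2H:
(16, 15) + (17, 28). λ = (28 - 15)/(17 - 16) ≡ 13/1 mod 31. 1⁻¹ ≡ 1 (mod 31), so λ ≡ 13.
  x = λ² - 16 - 17 = 169 - 33 ≡ 12; y = λ·(16 - 12) - 15 ≡ 6. → (12, 6)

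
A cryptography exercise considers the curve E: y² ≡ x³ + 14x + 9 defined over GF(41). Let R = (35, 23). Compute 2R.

(35, 18)

tangent at (35, 23): λ = (3·35² + 14)/(2·23) ≡ 40/5. 5⁻¹ ≡ 33 (mod 41) since 5·33 = 165 ≡ 1, so λ ≡ 40·33 ≡ 8.
  x = λ² - 35 - 35 = 64 - 70 ≡ 35; y = λ·(35 - 35) - 23 ≡ 18. → (35, 18)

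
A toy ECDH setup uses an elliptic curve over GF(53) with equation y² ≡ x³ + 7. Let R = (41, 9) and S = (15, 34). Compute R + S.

(41, 9) + (15, 34). λ = (34 - 9)/(15 - 41) ≡ 25/27 mod 53. 27⁻¹ ≡ 2 (mod 53) since 27·2 = 54 ≡ 1, so λ ≡ 50.
  x = λ² - 41 - 15 = 2500 - 56 ≡ 6; y = λ·(41 - 6) - 9 ≡ 45. → (6, 45)

(6, 45)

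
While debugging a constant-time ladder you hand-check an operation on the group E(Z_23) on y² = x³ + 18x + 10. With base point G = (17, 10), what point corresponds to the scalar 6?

Repeated addition: build up to 6G.
2G: tangent at (17, 10): λ = (3·17² + 18)/(2·10) ≡ 11/20. 20⁻¹ ≡ 15 (mod 23), so λ ≡ 11·15 ≡ 4.
  x = λ² - 17 - 17 = 16 - 34 ≡ 5; y = λ·(17 - 5) - 10 ≡ 15. → (5, 15)
3G: (5, 15) + (17, 10). λ = (10 - 15)/(17 - 5) ≡ 18/12 mod 23. 12⁻¹ ≡ 2 (mod 23) since 12·2 = 24 ≡ 1, so λ ≡ 13.
  x = λ² - 5 - 17 = 169 - 22 ≡ 9; y = λ·(5 - 9) - 15 ≡ 2. → (9, 2)
4G: (9, 2) + (17, 10). λ = (10 - 2)/(17 - 9) ≡ 8/8 mod 23. 8⁻¹ ≡ 3 (mod 23), so λ ≡ 1.
  x = λ² - 9 - 17 = 1 - 26 ≡ 21; y = λ·(9 - 21) - 2 ≡ 9. → (21, 9)
5G: (21, 9) + (17, 10). λ = (10 - 9)/(17 - 21) ≡ 1/19 mod 23. 19⁻¹ ≡ 17 (mod 23) since 19·17 = 323 ≡ 1, so λ ≡ 17.
  x = λ² - 21 - 17 = 289 - 38 ≡ 21; y = λ·(21 - 21) - 9 ≡ 14. → (21, 14)
6G: (21, 14) + (17, 10). λ = (10 - 14)/(17 - 21) ≡ 19/19 mod 23. 19⁻¹ ≡ 17 (mod 23), so λ ≡ 1.
  x = λ² - 21 - 17 = 1 - 38 ≡ 9; y = λ·(21 - 9) - 14 ≡ 21. → (9, 21)

(9, 21)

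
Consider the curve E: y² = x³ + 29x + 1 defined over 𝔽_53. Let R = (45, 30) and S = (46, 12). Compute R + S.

(21, 15)

(45, 30) + (46, 12). λ = (12 - 30)/(46 - 45) ≡ 35/1 mod 53. 1⁻¹ ≡ 1 (mod 53), so λ ≡ 35.
  x = λ² - 45 - 46 = 1225 - 91 ≡ 21; y = λ·(45 - 21) - 30 ≡ 15. → (21, 15)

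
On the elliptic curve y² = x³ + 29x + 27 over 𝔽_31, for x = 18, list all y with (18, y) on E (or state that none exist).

x³ + 29x + 27 = 6381 ≡ 26 (mod 31).
26 is a non-residue mod 31; no y exists.

none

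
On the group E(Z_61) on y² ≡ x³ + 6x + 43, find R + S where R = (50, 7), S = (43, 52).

(28, 52)

(50, 7) + (43, 52). λ = (52 - 7)/(43 - 50) ≡ 45/54 mod 61. 54⁻¹ ≡ 26 (mod 61), so λ ≡ 11.
  x = λ² - 50 - 43 = 121 - 93 ≡ 28; y = λ·(50 - 28) - 7 ≡ 52. → (28, 52)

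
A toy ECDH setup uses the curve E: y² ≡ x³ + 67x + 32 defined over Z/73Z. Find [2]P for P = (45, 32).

tangent at (45, 32): λ = (3·45² + 67)/(2·32) ≡ 10/64. 64⁻¹ ≡ 8 (mod 73) since 64·8 = 512 ≡ 1, so λ ≡ 10·8 ≡ 7.
  x = λ² - 45 - 45 = 49 - 90 ≡ 32; y = λ·(45 - 32) - 32 ≡ 59. → (32, 59)

(32, 59)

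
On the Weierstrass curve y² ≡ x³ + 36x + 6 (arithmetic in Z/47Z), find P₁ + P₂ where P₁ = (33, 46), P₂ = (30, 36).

(16, 42)

(33, 46) + (30, 36). λ = (36 - 46)/(30 - 33) ≡ 37/44 mod 47. 44⁻¹ ≡ 31 (mod 47), so λ ≡ 19.
  x = λ² - 33 - 30 = 361 - 63 ≡ 16; y = λ·(33 - 16) - 46 ≡ 42. → (16, 42)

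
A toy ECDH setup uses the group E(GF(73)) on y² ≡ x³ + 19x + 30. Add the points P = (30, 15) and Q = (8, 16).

(62, 13)

(30, 15) + (8, 16). λ = (16 - 15)/(8 - 30) ≡ 1/51 mod 73. 51⁻¹ ≡ 63 (mod 73) since 51·63 = 3213 ≡ 1, so λ ≡ 63.
  x = λ² - 30 - 8 = 3969 - 38 ≡ 62; y = λ·(30 - 62) - 15 ≡ 13. → (62, 13)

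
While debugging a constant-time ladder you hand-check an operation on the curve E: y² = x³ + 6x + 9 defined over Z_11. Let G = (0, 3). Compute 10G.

Double-and-add on 10 = (1010)₂. Start with G = (0, 3) for the leading 1-bit.
double: tangent at (0, 3): λ = (3·0² + 6)/(2·3) ≡ 6/6. 6⁻¹ ≡ 2 (mod 11) since 6·2 = 12 ≡ 1, so λ ≡ 6·2 ≡ 1.
  x = λ² - 0 - 0 = 1 - 0 ≡ 1; y = λ·(0 - 1) - 3 ≡ 7. → (1, 7)
double: tangent at (1, 7): λ = (3·1² + 6)/(2·7) ≡ 9/3. 3⁻¹ ≡ 4 (mod 11), so λ ≡ 9·4 ≡ 3.
  x = λ² - 1 - 1 = 9 - 2 ≡ 7; y = λ·(1 - 7) - 7 ≡ 8. → (7, 8)
add G: (7, 8) + (0, 3). λ = (3 - 8)/(0 - 7) ≡ 6/4 mod 11. 4⁻¹ ≡ 3 (mod 11) since 4·3 = 12 ≡ 1, so λ ≡ 7.
  x = λ² - 7 - 0 = 49 - 7 ≡ 9; y = λ·(7 - 9) - 8 ≡ 0. → (9, 0)
double: (9, 0) + (9, 0): same x and y₁ ≡ -y₂, so the sum is 𝒪.

O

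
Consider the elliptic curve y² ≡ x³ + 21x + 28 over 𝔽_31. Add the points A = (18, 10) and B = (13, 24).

(18, 10) + (13, 24). λ = (24 - 10)/(13 - 18) ≡ 14/26 mod 31. 26⁻¹ ≡ 6 (mod 31), so λ ≡ 22.
  x = λ² - 18 - 13 = 484 - 31 ≡ 19; y = λ·(18 - 19) - 10 ≡ 30. → (19, 30)

(19, 30)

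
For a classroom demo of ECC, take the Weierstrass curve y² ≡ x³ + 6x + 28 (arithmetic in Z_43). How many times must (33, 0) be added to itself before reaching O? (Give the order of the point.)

2

2P: (33, 0) + (33, 0): same x and y₁ ≡ -y₂, so the sum is O.
2P = O, so the order is 2.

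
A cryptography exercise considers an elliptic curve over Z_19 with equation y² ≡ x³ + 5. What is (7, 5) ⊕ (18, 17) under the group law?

(7, 5) + (18, 17). λ = (17 - 5)/(18 - 7) ≡ 12/11 mod 19. 11⁻¹ ≡ 7 (mod 19) since 11·7 = 77 ≡ 1, so λ ≡ 8.
  x = λ² - 7 - 18 = 64 - 25 ≡ 1; y = λ·(7 - 1) - 5 ≡ 5. → (1, 5)

(1, 5)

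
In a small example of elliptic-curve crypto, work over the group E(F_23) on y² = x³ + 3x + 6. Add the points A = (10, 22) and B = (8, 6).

(0, 12)

(10, 22) + (8, 6). λ = (6 - 22)/(8 - 10) ≡ 7/21 mod 23. 21⁻¹ ≡ 11 (mod 23), so λ ≡ 8.
  x = λ² - 10 - 8 = 64 - 18 ≡ 0; y = λ·(10 - 0) - 22 ≡ 12. → (0, 12)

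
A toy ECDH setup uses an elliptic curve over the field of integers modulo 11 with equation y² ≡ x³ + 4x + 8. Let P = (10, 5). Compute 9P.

Repeated addition: build up to 9P.
2P: tangent at (10, 5): λ = (3·10² + 4)/(2·5) ≡ 7/10. 10⁻¹ ≡ 10 (mod 11) since 10·10 = 100 ≡ 1, so λ ≡ 7·10 ≡ 4.
  x = λ² - 10 - 10 = 16 - 20 ≡ 7; y = λ·(10 - 7) - 5 ≡ 7. → (7, 7)
3P: (7, 7) + (10, 5). λ = (5 - 7)/(10 - 7) ≡ 9/3 mod 11. 3⁻¹ ≡ 4 (mod 11) since 3·4 = 12 ≡ 1, so λ ≡ 3.
  x = λ² - 7 - 10 = 9 - 17 ≡ 3; y = λ·(7 - 3) - 7 ≡ 5. → (3, 5)
4P: (3, 5) + (10, 5). λ = (5 - 5)/(10 - 3) ≡ 0/7 mod 11. 7⁻¹ ≡ 8 (mod 11) since 7·8 = 56 ≡ 1, so λ ≡ 0.
  x = λ² - 3 - 10 = 0 - 13 ≡ 9; y = λ·(3 - 9) - 5 ≡ 6. → (9, 6)
5P: (9, 6) + (10, 5). λ = (5 - 6)/(10 - 9) ≡ 10/1 mod 11. 1⁻¹ ≡ 1 (mod 11), so λ ≡ 10.
  x = λ² - 9 - 10 = 100 - 19 ≡ 4; y = λ·(9 - 4) - 6 ≡ 0. → (4, 0)
6P: (4, 0) + (10, 5). λ = (5 - 0)/(10 - 4) ≡ 5/6 mod 11. 6⁻¹ ≡ 2 (mod 11), so λ ≡ 10.
  x = λ² - 4 - 10 = 100 - 14 ≡ 9; y = λ·(4 - 9) - 0 ≡ 5. → (9, 5)
7P: (9, 5) + (10, 5). λ = (5 - 5)/(10 - 9) ≡ 0/1 mod 11. 1⁻¹ ≡ 1 (mod 11) since 1·1 = 1 ≡ 1, so λ ≡ 0.
  x = λ² - 9 - 10 = 0 - 19 ≡ 3; y = λ·(9 - 3) - 5 ≡ 6. → (3, 6)
8P: (3, 6) + (10, 5). λ = (5 - 6)/(10 - 3) ≡ 10/7 mod 11. 7⁻¹ ≡ 8 (mod 11) since 7·8 = 56 ≡ 1, so λ ≡ 3.
  x = λ² - 3 - 10 = 9 - 13 ≡ 7; y = λ·(3 - 7) - 6 ≡ 4. → (7, 4)
9P: (7, 4) + (10, 5). λ = (5 - 4)/(10 - 7) ≡ 1/3 mod 11. 3⁻¹ ≡ 4 (mod 11), so λ ≡ 4.
  x = λ² - 7 - 10 = 16 - 17 ≡ 10; y = λ·(7 - 10) - 4 ≡ 6. → (10, 6)

(10, 6)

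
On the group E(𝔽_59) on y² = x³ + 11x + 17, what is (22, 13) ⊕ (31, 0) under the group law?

(22, 13) + (31, 0). λ = (0 - 13)/(31 - 22) ≡ 46/9 mod 59. 9⁻¹ ≡ 46 (mod 59), so λ ≡ 51.
  x = λ² - 22 - 31 = 2601 - 53 ≡ 11; y = λ·(22 - 11) - 13 ≡ 17. → (11, 17)

(11, 17)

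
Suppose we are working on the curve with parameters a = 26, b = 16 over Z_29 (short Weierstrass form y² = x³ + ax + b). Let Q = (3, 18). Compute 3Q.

(16, 2)

Repeated addition: build up to 3Q.
2Q: tangent at (3, 18): λ = (3·3² + 26)/(2·18) ≡ 24/7. 7⁻¹ ≡ 25 (mod 29), so λ ≡ 24·25 ≡ 20.
  x = λ² - 3 - 3 = 400 - 6 ≡ 17; y = λ·(3 - 17) - 18 ≡ 21. → (17, 21)
3Q: (17, 21) + (3, 18). λ = (18 - 21)/(3 - 17) ≡ 26/15 mod 29. 15⁻¹ ≡ 2 (mod 29), so λ ≡ 23.
  x = λ² - 17 - 3 = 529 - 20 ≡ 16; y = λ·(17 - 16) - 21 ≡ 2. → (16, 2)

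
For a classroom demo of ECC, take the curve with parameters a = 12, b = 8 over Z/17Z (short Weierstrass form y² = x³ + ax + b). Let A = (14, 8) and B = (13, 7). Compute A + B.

(14, 8) + (13, 7). λ = (7 - 8)/(13 - 14) ≡ 16/16 mod 17. 16⁻¹ ≡ 16 (mod 17), so λ ≡ 1.
  x = λ² - 14 - 13 = 1 - 27 ≡ 8; y = λ·(14 - 8) - 8 ≡ 15. → (8, 15)

(8, 15)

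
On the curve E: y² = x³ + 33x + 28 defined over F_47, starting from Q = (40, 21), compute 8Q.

Double-and-add on 8 = (1000)₂. Start with Q = (40, 21) for the leading 1-bit.
double: tangent at (40, 21): λ = (3·40² + 33)/(2·21) ≡ 39/42. 42⁻¹ ≡ 28 (mod 47), so λ ≡ 39·28 ≡ 11.
  x = λ² - 40 - 40 = 121 - 80 ≡ 41; y = λ·(40 - 41) - 21 ≡ 15. → (41, 15)
double: tangent at (41, 15): λ = (3·41² + 33)/(2·15) ≡ 0/30. 30⁻¹ ≡ 11 (mod 47), so λ ≡ 0·11 ≡ 0.
  x = λ² - 41 - 41 = 0 - 82 ≡ 12; y = λ·(41 - 12) - 15 ≡ 32. → (12, 32)
double: tangent at (12, 32): λ = (3·12² + 33)/(2·32) ≡ 42/17. 17⁻¹ ≡ 36 (mod 47), so λ ≡ 42·36 ≡ 8.
  x = λ² - 12 - 12 = 64 - 24 ≡ 40; y = λ·(12 - 40) - 32 ≡ 26. → (40, 26)

(40, 26)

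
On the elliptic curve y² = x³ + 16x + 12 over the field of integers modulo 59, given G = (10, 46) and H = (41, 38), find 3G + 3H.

First 3G:
Repeated addition: build up to 3G.
2G: tangent at (10, 46): λ = (3·10² + 16)/(2·46) ≡ 21/33. 33⁻¹ ≡ 34 (mod 59), so λ ≡ 21·34 ≡ 6.
  x = λ² - 10 - 10 = 36 - 20 ≡ 16; y = λ·(10 - 16) - 46 ≡ 36. → (16, 36)
3G: (16, 36) + (10, 46). λ = (46 - 36)/(10 - 16) ≡ 10/53 mod 59. 53⁻¹ ≡ 49 (mod 59), so λ ≡ 18.
  x = λ² - 16 - 10 = 324 - 26 ≡ 3; y = λ·(16 - 3) - 36 ≡ 21. → (3, 21)
3G = (3, 21).
Next 3H:
Repeated addition: build up to 3H.
2H: tangent at (41, 38): λ = (3·41² + 16)/(2·38) ≡ 44/17. 17⁻¹ ≡ 7 (mod 59), so λ ≡ 44·7 ≡ 13.
  x = λ² - 41 - 41 = 169 - 82 ≡ 28; y = λ·(41 - 28) - 38 ≡ 13. → (28, 13)
3H: (28, 13) + (41, 38). λ = (38 - 13)/(41 - 28) ≡ 25/13 mod 59. 13⁻¹ ≡ 50 (mod 59), so λ ≡ 11.
  x = λ² - 28 - 41 = 121 - 69 ≡ 52; y = λ·(28 - 52) - 13 ≡ 18. → (52, 18)
3H = (52, 18).
Finally 3G + 3H:
(3, 21) + (52, 18). λ = (18 - 21)/(52 - 3) ≡ 56/49 mod 59. 49⁻¹ ≡ 53 (mod 59) since 49·53 = 2597 ≡ 1, so λ ≡ 18.
  x = λ² - 3 - 52 = 324 - 55 ≡ 33; y = λ·(3 - 33) - 21 ≡ 29. → (33, 29)

(33, 29)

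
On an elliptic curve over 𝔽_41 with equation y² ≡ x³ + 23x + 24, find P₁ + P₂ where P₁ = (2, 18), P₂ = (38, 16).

(11, 3)

(2, 18) + (38, 16). λ = (16 - 18)/(38 - 2) ≡ 39/36 mod 41. 36⁻¹ ≡ 8 (mod 41) since 36·8 = 288 ≡ 1, so λ ≡ 25.
  x = λ² - 2 - 38 = 625 - 40 ≡ 11; y = λ·(2 - 11) - 18 ≡ 3. → (11, 3)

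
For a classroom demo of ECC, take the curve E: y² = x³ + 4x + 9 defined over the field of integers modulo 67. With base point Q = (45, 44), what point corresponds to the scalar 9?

(25, 49)

Double-and-add on 9 = (1001)₂. Start with Q = (45, 44) for the leading 1-bit.
double: tangent at (45, 44): λ = (3·45² + 4)/(2·44) ≡ 49/21. 21⁻¹ ≡ 16 (mod 67), so λ ≡ 49·16 ≡ 47.
  x = λ² - 45 - 45 = 2209 - 90 ≡ 42; y = λ·(45 - 42) - 44 ≡ 30. → (42, 30)
double: tangent at (42, 30): λ = (3·42² + 4)/(2·30) ≡ 3/60. 60⁻¹ ≡ 19 (mod 67) since 60·19 = 1140 ≡ 1, so λ ≡ 3·19 ≡ 57.
  x = λ² - 42 - 42 = 3249 - 84 ≡ 16; y = λ·(42 - 16) - 30 ≡ 45. → (16, 45)
double: tangent at (16, 45): λ = (3·16² + 4)/(2·45) ≡ 35/23. 23⁻¹ ≡ 35 (mod 67), so λ ≡ 35·35 ≡ 19.
  x = λ² - 16 - 16 = 361 - 32 ≡ 61; y = λ·(16 - 61) - 45 ≡ 38. → (61, 38)
add Q: (61, 38) + (45, 44). λ = (44 - 38)/(45 - 61) ≡ 6/51 mod 67. 51⁻¹ ≡ 46 (mod 67) since 51·46 = 2346 ≡ 1, so λ ≡ 8.
  x = λ² - 61 - 45 = 64 - 106 ≡ 25; y = λ·(61 - 25) - 38 ≡ 49. → (25, 49)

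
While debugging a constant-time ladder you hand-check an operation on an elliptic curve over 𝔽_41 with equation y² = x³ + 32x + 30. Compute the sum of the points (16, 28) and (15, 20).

(33, 0)

(16, 28) + (15, 20). λ = (20 - 28)/(15 - 16) ≡ 33/40 mod 41. 40⁻¹ ≡ 40 (mod 41), so λ ≡ 8.
  x = λ² - 16 - 15 = 64 - 31 ≡ 33; y = λ·(16 - 33) - 28 ≡ 0. → (33, 0)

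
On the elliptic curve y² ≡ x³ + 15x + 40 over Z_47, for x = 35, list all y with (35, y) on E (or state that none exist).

23, 24

x³ + 15x + 40 = 43440 ≡ 12 (mod 47).
Square roots of 12 mod 47: 23 and 24 (since 23² = 529 ≡ 12).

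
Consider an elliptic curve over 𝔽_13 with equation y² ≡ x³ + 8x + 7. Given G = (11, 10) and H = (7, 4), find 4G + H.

First 4G:
Repeated addition: build up to 4G.
2G: tangent at (11, 10): λ = (3·11² + 8)/(2·10) ≡ 7/7. 7⁻¹ ≡ 2 (mod 13) since 7·2 = 14 ≡ 1, so λ ≡ 7·2 ≡ 1.
  x = λ² - 11 - 11 = 1 - 22 ≡ 5; y = λ·(11 - 5) - 10 ≡ 9. → (5, 9)
3G: (5, 9) + (11, 10). λ = (10 - 9)/(11 - 5) ≡ 1/6 mod 13. 6⁻¹ ≡ 11 (mod 13) since 6·11 = 66 ≡ 1, so λ ≡ 11.
  x = λ² - 5 - 11 = 121 - 16 ≡ 1; y = λ·(5 - 1) - 9 ≡ 9. → (1, 9)
4G: (1, 9) + (11, 10). λ = (10 - 9)/(11 - 1) ≡ 1/10 mod 13. 10⁻¹ ≡ 4 (mod 13), so λ ≡ 4.
  x = λ² - 1 - 11 = 16 - 12 ≡ 4; y = λ·(1 - 4) - 9 ≡ 5. → (4, 5)
4G = (4, 5).
Finally 4G + H:
(4, 5) + (7, 4). λ = (4 - 5)/(7 - 4) ≡ 12/3 mod 13. 3⁻¹ ≡ 9 (mod 13), so λ ≡ 4.
  x = λ² - 4 - 7 = 16 - 11 ≡ 5; y = λ·(4 - 5) - 5 ≡ 4. → (5, 4)

(5, 4)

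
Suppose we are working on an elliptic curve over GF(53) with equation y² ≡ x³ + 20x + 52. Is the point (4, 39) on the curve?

y² = 39² ≡ 37; x³ + 20x + 52 = 196 ≡ 37 (mod 53). 37 = 37.

yes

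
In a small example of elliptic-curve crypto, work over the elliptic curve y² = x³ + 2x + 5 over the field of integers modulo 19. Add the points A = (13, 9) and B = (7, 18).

(6, 9)

(13, 9) + (7, 18). λ = (18 - 9)/(7 - 13) ≡ 9/13 mod 19. 13⁻¹ ≡ 3 (mod 19), so λ ≡ 8.
  x = λ² - 13 - 7 = 64 - 20 ≡ 6; y = λ·(13 - 6) - 9 ≡ 9. → (6, 9)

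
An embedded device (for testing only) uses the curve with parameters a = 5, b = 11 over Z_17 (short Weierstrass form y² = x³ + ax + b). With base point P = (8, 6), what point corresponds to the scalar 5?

Double-and-add on 5 = (101)₂. Start with P = (8, 6) for the leading 1-bit.
double: tangent at (8, 6): λ = (3·8² + 5)/(2·6) ≡ 10/12. 12⁻¹ ≡ 10 (mod 17), so λ ≡ 10·10 ≡ 15.
  x = λ² - 8 - 8 = 225 - 16 ≡ 5; y = λ·(8 - 5) - 6 ≡ 5. → (5, 5)
double: tangent at (5, 5): λ = (3·5² + 5)/(2·5) ≡ 12/10. 10⁻¹ ≡ 12 (mod 17) since 10·12 = 120 ≡ 1, so λ ≡ 12·12 ≡ 8.
  x = λ² - 5 - 5 = 64 - 10 ≡ 3; y = λ·(5 - 3) - 5 ≡ 11. → (3, 11)
add P: (3, 11) + (8, 6). λ = (6 - 11)/(8 - 3) ≡ 12/5 mod 17. 5⁻¹ ≡ 7 (mod 17) since 5·7 = 35 ≡ 1, so λ ≡ 16.
  x = λ² - 3 - 8 = 256 - 11 ≡ 7; y = λ·(3 - 7) - 11 ≡ 10. → (7, 10)

(7, 10)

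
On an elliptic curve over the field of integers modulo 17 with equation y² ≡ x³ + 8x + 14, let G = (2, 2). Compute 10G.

Double-and-add on 10 = (1010)₂. Start with G = (2, 2) for the leading 1-bit.
double: tangent at (2, 2): λ = (3·2² + 8)/(2·2) ≡ 3/4. 4⁻¹ ≡ 13 (mod 17) since 4·13 = 52 ≡ 1, so λ ≡ 3·13 ≡ 5.
  x = λ² - 2 - 2 = 25 - 4 ≡ 4; y = λ·(2 - 4) - 2 ≡ 5. → (4, 5)
double: tangent at (4, 5): λ = (3·4² + 8)/(2·5) ≡ 5/10. 10⁻¹ ≡ 12 (mod 17) since 10·12 = 120 ≡ 1, so λ ≡ 5·12 ≡ 9.
  x = λ² - 4 - 4 = 81 - 8 ≡ 5; y = λ·(4 - 5) - 5 ≡ 3. → (5, 3)
add G: (5, 3) + (2, 2). λ = (2 - 3)/(2 - 5) ≡ 16/14 mod 17. 14⁻¹ ≡ 11 (mod 17), so λ ≡ 6.
  x = λ² - 5 - 2 = 36 - 7 ≡ 12; y = λ·(5 - 12) - 3 ≡ 6. → (12, 6)
double: tangent at (12, 6): λ = (3·12² + 8)/(2·6) ≡ 15/12. 12⁻¹ ≡ 10 (mod 17), so λ ≡ 15·10 ≡ 14.
  x = λ² - 12 - 12 = 196 - 24 ≡ 2; y = λ·(12 - 2) - 6 ≡ 15. → (2, 15)

(2, 15)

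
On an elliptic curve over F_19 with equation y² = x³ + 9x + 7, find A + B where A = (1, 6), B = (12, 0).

(3, 2)

(1, 6) + (12, 0). λ = (0 - 6)/(12 - 1) ≡ 13/11 mod 19. 11⁻¹ ≡ 7 (mod 19) since 11·7 = 77 ≡ 1, so λ ≡ 15.
  x = λ² - 1 - 12 = 225 - 13 ≡ 3; y = λ·(1 - 3) - 6 ≡ 2. → (3, 2)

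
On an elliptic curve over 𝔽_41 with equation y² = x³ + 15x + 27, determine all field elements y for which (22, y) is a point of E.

x³ + 15x + 27 = 11005 ≡ 17 (mod 41).
17 is a non-residue mod 41; no y exists.

none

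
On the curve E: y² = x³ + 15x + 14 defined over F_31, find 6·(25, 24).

(0, 18)

Write Q = (25, 24).
Repeated addition: build up to 6Q.
2Q: tangent at (25, 24): λ = (3·25² + 15)/(2·24) ≡ 30/17. 17⁻¹ ≡ 11 (mod 31), so λ ≡ 30·11 ≡ 20.
  x = λ² - 25 - 25 = 400 - 50 ≡ 9; y = λ·(25 - 9) - 24 ≡ 17. → (9, 17)
3Q: (9, 17) + (25, 24). λ = (24 - 17)/(25 - 9) ≡ 7/16 mod 31. 16⁻¹ ≡ 2 (mod 31) since 16·2 = 32 ≡ 1, so λ ≡ 14.
  x = λ² - 9 - 25 = 196 - 34 ≡ 7; y = λ·(9 - 7) - 17 ≡ 11. → (7, 11)
4Q: (7, 11) + (25, 24). λ = (24 - 11)/(25 - 7) ≡ 13/18 mod 31. 18⁻¹ ≡ 19 (mod 31) since 18·19 = 342 ≡ 1, so λ ≡ 30.
  x = λ² - 7 - 25 = 900 - 32 ≡ 0; y = λ·(7 - 0) - 11 ≡ 13. → (0, 13)
5Q: (0, 13) + (25, 24). λ = (24 - 13)/(25 - 0) ≡ 11/25 mod 31. 25⁻¹ ≡ 5 (mod 31) since 25·5 = 125 ≡ 1, so λ ≡ 24.
  x = λ² - 0 - 25 = 576 - 25 ≡ 24; y = λ·(0 - 24) - 13 ≡ 0. → (24, 0)
6Q: (24, 0) + (25, 24). λ = (24 - 0)/(25 - 24) ≡ 24/1 mod 31. 1⁻¹ ≡ 1 (mod 31), so λ ≡ 24.
  x = λ² - 24 - 25 = 576 - 49 ≡ 0; y = λ·(24 - 0) - 0 ≡ 18. → (0, 18)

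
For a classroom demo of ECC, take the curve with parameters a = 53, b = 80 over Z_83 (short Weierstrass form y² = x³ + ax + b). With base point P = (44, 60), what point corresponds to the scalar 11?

Repeated addition: build up to 11P.
2P: tangent at (44, 60): λ = (3·44² + 53)/(2·60) ≡ 51/37. 37⁻¹ ≡ 9 (mod 83), so λ ≡ 51·9 ≡ 44.
  x = λ² - 44 - 44 = 1936 - 88 ≡ 22; y = λ·(44 - 22) - 60 ≡ 78. → (22, 78)
3P: (22, 78) + (44, 60). λ = (60 - 78)/(44 - 22) ≡ 65/22 mod 83. 22⁻¹ ≡ 34 (mod 83), so λ ≡ 52.
  x = λ² - 22 - 44 = 2704 - 66 ≡ 65; y = λ·(22 - 65) - 78 ≡ 10. → (65, 10)
4P: (65, 10) + (44, 60). λ = (60 - 10)/(44 - 65) ≡ 50/62 mod 83. 62⁻¹ ≡ 79 (mod 83) since 62·79 = 4898 ≡ 1, so λ ≡ 49.
  x = λ² - 65 - 44 = 2401 - 109 ≡ 51; y = λ·(65 - 51) - 10 ≡ 12. → (51, 12)
5P: (51, 12) + (44, 60). λ = (60 - 12)/(44 - 51) ≡ 48/76 mod 83. 76⁻¹ ≡ 71 (mod 83), so λ ≡ 5.
  x = λ² - 51 - 44 = 25 - 95 ≡ 13; y = λ·(51 - 13) - 12 ≡ 12. → (13, 12)
6P: (13, 12) + (44, 60). λ = (60 - 12)/(44 - 13) ≡ 48/31 mod 83. 31⁻¹ ≡ 75 (mod 83) since 31·75 = 2325 ≡ 1, so λ ≡ 31.
  x = λ² - 13 - 44 = 961 - 57 ≡ 74; y = λ·(13 - 74) - 12 ≡ 6. → (74, 6)
7P: (74, 6) + (44, 60). λ = (60 - 6)/(44 - 74) ≡ 54/53 mod 83. 53⁻¹ ≡ 47 (mod 83), so λ ≡ 48.
  x = λ² - 74 - 44 = 2304 - 118 ≡ 28; y = λ·(74 - 28) - 6 ≡ 44. → (28, 44)
8P: (28, 44) + (44, 60). λ = (60 - 44)/(44 - 28) ≡ 16/16 mod 83. 16⁻¹ ≡ 26 (mod 83), so λ ≡ 1.
  x = λ² - 28 - 44 = 1 - 72 ≡ 12; y = λ·(28 - 12) - 44 ≡ 55. → (12, 55)
9P: (12, 55) + (44, 60). λ = (60 - 55)/(44 - 12) ≡ 5/32 mod 83. 32⁻¹ ≡ 13 (mod 83), so λ ≡ 65.
  x = λ² - 12 - 44 = 4225 - 56 ≡ 19; y = λ·(12 - 19) - 55 ≡ 71. → (19, 71)
10P: (19, 71) + (44, 60). λ = (60 - 71)/(44 - 19) ≡ 72/25 mod 83. 25⁻¹ ≡ 10 (mod 83), so λ ≡ 56.
  x = λ² - 19 - 44 = 3136 - 63 ≡ 2; y = λ·(19 - 2) - 71 ≡ 51. → (2, 51)
11P: (2, 51) + (44, 60). λ = (60 - 51)/(44 - 2) ≡ 9/42 mod 83. 42⁻¹ ≡ 2 (mod 83), so λ ≡ 18.
  x = λ² - 2 - 44 = 324 - 46 ≡ 29; y = λ·(2 - 29) - 51 ≡ 44. → (29, 44)

(29, 44)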